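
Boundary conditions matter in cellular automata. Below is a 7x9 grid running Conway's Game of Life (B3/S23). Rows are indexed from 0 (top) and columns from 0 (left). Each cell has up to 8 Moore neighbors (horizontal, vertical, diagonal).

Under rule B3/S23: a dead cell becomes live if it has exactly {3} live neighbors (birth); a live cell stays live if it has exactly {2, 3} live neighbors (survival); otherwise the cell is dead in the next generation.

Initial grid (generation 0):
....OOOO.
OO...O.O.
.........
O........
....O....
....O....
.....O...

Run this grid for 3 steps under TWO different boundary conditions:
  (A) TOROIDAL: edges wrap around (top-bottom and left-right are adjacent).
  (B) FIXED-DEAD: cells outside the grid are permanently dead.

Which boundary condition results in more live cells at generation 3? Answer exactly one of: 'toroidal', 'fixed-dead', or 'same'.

Answer: toroidal

Derivation:
Under TOROIDAL boundary, generation 3:
...O...O.
O...O....
O....OOOO
O........
.........
.........
....O..O.
Population = 12

Under FIXED-DEAD boundary, generation 3:
....OO...
....OO...
.........
.........
.........
.........
.........
Population = 4

Comparison: toroidal=12, fixed-dead=4 -> toroidal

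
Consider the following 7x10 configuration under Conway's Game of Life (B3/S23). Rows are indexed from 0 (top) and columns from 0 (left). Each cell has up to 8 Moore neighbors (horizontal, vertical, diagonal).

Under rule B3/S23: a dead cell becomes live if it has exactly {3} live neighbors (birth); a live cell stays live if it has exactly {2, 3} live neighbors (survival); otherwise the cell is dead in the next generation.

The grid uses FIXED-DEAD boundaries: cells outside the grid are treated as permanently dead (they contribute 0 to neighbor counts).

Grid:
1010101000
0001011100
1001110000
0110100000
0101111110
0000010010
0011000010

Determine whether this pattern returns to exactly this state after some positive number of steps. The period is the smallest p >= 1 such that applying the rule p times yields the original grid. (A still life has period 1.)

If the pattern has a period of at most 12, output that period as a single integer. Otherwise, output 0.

Answer: 0

Derivation:
Simulating and comparing each generation to the original:
Gen 0 (original, given above): 27 live cells
Gen 1: 19 live cells, differs from original
Gen 2: 22 live cells, differs from original
Gen 3: 24 live cells, differs from original
Gen 4: 24 live cells, differs from original
Gen 5: 24 live cells, differs from original
Gen 6: 21 live cells, differs from original
Gen 7: 20 live cells, differs from original
Gen 8: 9 live cells, differs from original
Gen 9: 8 live cells, differs from original
Gen 10: 6 live cells, differs from original
Gen 11: 7 live cells, differs from original
Gen 12: 5 live cells, differs from original
No period found within 12 steps.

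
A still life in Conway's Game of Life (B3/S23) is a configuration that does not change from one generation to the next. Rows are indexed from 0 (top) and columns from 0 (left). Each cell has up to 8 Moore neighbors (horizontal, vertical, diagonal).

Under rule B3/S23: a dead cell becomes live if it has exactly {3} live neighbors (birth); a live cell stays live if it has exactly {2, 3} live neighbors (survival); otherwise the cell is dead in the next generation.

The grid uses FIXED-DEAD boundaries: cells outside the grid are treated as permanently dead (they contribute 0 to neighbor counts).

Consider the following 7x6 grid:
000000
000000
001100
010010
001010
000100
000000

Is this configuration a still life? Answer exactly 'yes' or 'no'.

Compute generation 1 and compare to generation 0 (given above):
Generation 1:
000000
000000
001100
010010
001010
000100
000000
The grids are IDENTICAL -> still life.

Answer: yes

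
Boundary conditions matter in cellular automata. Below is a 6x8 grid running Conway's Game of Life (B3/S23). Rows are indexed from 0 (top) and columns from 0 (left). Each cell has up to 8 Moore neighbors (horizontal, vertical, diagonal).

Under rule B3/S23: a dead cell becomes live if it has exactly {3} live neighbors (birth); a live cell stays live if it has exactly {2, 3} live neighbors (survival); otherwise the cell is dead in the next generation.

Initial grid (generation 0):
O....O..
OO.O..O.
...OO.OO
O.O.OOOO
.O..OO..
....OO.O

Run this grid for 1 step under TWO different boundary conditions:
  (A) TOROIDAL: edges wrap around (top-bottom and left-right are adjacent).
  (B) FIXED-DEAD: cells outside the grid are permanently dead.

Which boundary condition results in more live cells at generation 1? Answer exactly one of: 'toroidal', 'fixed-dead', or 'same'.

Under TOROIDAL boundary, generation 1:
OO...O..
OOOO..O.
........
OOO.....
.O......
O.......
Population = 13

Under FIXED-DEAD boundary, generation 1:
OO......
OOOO..OO
O.......
.OO....O
.O.....O
....OOO.
Population = 17

Comparison: toroidal=13, fixed-dead=17 -> fixed-dead

Answer: fixed-dead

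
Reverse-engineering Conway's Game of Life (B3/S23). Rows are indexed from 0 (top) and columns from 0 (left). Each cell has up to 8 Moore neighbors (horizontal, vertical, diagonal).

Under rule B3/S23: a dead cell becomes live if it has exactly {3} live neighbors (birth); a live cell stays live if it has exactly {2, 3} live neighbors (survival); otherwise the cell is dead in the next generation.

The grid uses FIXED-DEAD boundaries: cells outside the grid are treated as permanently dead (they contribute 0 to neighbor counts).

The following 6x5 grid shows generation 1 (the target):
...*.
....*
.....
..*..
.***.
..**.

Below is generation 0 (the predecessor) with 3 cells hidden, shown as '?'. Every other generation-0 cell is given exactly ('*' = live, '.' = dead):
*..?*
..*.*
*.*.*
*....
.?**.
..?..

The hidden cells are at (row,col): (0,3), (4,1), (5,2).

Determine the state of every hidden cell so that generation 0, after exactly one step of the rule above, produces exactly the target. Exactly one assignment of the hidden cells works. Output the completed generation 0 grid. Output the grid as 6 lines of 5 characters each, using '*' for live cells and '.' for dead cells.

Hidden generation-0 cells (in order): (0,3), (4,1), (5,2).
A hidden cell only influences target cells in its own 3x3 neighborhood. Try each of the 2^3 = 8 assignments, step the completed generation 0 forward once under B3/S23, and compare with the target:
  (0,3)=. (4,1)=. (5,2)=. -> step gives (4,1)='.' but target has '*' -> reject
  (0,3)=. (4,1)=. (5,2)=* -> step reproduces the target at every cell -> ACCEPT
  (0,3)=. (4,1)=* (5,2)=. -> step gives (3,0)='*' but target has '.' -> reject
  (0,3)=. (4,1)=* (5,2)=* -> step gives (3,0)='*' but target has '.' -> reject
  (0,3)=* (4,1)=. (5,2)=. -> step gives (0,4)='*' but target has '.' -> reject
  (0,3)=* (4,1)=. (5,2)=* -> step gives (0,4)='*' but target has '.' -> reject
  (0,3)=* (4,1)=* (5,2)=. -> step gives (0,4)='*' but target has '.' -> reject
  (0,3)=* (4,1)=* (5,2)=* -> step gives (0,4)='*' but target has '.' -> reject
Unique solution: (0,3)=dead, (4,1)=dead, (5,2)=live.
Check: live-neighbor counts of every cell in the completed generation 0:
02131
24152
14141
14342
13221
02231
Applying B3/S23 to generation 0 with these counts gives:
...*.
....*
.....
..*..
.***.
..**.
which matches the target exactly.

Answer: *...*
..*.*
*.*.*
*....
..**.
..*..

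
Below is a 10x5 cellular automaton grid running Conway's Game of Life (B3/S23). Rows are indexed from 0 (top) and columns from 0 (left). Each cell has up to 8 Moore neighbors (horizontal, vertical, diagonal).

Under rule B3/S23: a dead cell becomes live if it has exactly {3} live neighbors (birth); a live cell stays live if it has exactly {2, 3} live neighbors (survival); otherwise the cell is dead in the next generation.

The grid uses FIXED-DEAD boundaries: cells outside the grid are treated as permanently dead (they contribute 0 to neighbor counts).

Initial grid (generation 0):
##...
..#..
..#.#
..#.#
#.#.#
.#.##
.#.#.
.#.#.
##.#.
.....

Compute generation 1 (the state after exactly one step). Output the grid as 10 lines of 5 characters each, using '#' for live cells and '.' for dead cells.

Answer: .#...
..##.
.##..
..#.#
..#.#
##..#
##.#.
.#.##
##...
.....

Derivation:
Simulating step by step:
Generation 0 (given above): 20 live cells
Generation 1: 20 live cells
(generation 1 grid is the final answer)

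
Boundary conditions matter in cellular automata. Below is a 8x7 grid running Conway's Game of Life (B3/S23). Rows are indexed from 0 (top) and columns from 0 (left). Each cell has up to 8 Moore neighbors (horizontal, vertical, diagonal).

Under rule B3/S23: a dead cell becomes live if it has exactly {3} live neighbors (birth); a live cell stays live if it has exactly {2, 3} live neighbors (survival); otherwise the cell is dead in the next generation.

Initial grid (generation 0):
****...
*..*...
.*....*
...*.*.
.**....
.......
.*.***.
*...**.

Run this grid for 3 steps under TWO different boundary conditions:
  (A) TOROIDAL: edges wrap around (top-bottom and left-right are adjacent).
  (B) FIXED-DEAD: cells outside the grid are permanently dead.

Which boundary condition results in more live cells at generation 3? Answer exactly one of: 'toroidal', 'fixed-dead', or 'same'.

Under TOROIDAL boundary, generation 3:
.......
.......
.**....
*....*.
*....*.
*....*.
*......
.....*.
Population = 10

Under FIXED-DEAD boundary, generation 3:
****...
*...*..
*...*..
*...*..
.*.....
.......
...*...
.......
Population = 12

Comparison: toroidal=10, fixed-dead=12 -> fixed-dead

Answer: fixed-dead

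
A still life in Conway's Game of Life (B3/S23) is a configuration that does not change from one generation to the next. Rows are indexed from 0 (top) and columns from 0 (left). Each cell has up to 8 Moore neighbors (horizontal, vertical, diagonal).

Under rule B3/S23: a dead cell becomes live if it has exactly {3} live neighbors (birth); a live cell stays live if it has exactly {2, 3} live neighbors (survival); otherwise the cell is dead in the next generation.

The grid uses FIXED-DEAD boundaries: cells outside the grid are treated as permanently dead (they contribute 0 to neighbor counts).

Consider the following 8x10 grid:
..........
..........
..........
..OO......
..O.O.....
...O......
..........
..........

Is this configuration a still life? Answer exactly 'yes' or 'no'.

Compute generation 1 and compare to generation 0 (given above):
Generation 1:
..........
..........
..........
..OO......
..O.O.....
...O......
..........
..........
The grids are IDENTICAL -> still life.

Answer: yes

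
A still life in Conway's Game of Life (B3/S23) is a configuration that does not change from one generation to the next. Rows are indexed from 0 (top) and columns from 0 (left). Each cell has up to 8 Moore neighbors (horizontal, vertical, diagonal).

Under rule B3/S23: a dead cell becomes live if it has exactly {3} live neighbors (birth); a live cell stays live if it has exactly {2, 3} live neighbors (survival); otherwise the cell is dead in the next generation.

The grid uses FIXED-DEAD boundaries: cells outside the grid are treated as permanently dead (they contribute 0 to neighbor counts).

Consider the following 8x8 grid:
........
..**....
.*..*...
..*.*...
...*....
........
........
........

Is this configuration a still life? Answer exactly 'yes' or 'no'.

Compute generation 1 and compare to generation 0 (given above):
Generation 1:
........
..**....
.*..*...
..*.*...
...*....
........
........
........
The grids are IDENTICAL -> still life.

Answer: yes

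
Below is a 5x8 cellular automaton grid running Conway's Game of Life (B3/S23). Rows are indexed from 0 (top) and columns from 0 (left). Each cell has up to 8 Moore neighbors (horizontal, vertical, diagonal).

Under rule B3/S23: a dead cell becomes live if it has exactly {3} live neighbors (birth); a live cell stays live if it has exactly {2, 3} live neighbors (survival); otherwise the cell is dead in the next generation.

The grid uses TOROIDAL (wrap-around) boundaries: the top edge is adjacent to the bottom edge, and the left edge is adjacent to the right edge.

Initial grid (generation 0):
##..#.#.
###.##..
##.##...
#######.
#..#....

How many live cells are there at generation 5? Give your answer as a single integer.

Answer: 4

Derivation:
Simulating step by step:
Generation 0 (given above): 22 live cells
Generation 1: 4 live cells
....#...
........
......#.
.....#..
......#.
Generation 2: 3 live cells
........
........
........
.....##.
.....#..
Generation 3: 4 live cells
........
........
........
.....##.
.....##.
Generation 4: 4 live cells
........
........
........
.....##.
.....##.
Generation 5: 4 live cells
........
........
........
.....##.
.....##.
Population at generation 5: 4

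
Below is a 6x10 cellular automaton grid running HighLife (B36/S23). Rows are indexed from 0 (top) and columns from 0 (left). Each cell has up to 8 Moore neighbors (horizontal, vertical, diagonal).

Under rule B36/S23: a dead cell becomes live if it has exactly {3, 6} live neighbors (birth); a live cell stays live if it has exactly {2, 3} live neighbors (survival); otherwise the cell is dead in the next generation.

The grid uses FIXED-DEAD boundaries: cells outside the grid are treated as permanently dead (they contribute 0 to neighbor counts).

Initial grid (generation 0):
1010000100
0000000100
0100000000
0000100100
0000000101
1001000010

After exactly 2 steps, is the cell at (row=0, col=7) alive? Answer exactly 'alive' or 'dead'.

Simulating step by step:
Generation 0 (given above): 12 live cells
Generation 1: 4 live cells
0000000000
0100000000
0000000000
0000000010
0000000100
0000000010
Generation 2: 2 live cells
0000000000
0000000000
0000000000
0000000000
0000000110
0000000000

Cell (0,7) at generation 2: 0 -> dead

Answer: dead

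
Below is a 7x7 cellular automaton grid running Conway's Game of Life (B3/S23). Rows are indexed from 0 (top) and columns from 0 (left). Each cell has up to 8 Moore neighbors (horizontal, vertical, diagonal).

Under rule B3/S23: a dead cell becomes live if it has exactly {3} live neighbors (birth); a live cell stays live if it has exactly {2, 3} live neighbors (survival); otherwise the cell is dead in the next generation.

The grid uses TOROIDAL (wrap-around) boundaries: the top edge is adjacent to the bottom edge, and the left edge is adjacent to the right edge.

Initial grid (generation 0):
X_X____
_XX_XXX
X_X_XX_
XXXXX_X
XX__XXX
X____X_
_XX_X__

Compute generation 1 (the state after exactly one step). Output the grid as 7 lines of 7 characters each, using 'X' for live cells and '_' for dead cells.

Simulating step by step:
Generation 0 (given above): 27 live cells
Generation 1: 11 live cells
(generation 1 grid is the final answer)

Answer: X___X_X
__X_X__
_______
_______
_______
__XX___
X_XX__X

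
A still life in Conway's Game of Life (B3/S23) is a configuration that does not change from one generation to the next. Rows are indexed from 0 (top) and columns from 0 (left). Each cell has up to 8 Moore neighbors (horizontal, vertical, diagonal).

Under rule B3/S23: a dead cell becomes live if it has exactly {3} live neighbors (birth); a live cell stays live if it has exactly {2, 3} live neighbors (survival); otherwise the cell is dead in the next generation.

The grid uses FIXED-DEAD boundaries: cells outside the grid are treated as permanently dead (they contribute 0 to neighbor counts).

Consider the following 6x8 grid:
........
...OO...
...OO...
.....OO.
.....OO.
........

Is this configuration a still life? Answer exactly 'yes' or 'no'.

Compute generation 1 and compare to generation 0 (given above):
Generation 1:
........
...OO...
...O....
......O.
.....OO.
........
Cell (2,4) differs: gen0=1 vs gen1=0 -> NOT a still life.

Answer: no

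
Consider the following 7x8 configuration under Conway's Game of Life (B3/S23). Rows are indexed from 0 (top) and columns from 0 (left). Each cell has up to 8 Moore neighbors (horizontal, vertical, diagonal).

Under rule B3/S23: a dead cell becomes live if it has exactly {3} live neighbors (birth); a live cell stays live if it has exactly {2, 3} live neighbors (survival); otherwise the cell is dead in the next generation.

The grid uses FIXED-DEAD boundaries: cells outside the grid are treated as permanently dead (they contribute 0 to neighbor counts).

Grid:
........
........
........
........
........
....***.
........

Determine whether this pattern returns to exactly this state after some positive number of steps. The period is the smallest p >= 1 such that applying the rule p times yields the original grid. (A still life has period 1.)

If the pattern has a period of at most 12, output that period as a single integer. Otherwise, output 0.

Simulating and comparing each generation to the original:
Gen 0 (original, given above): 3 live cells
Gen 1: 3 live cells, differs from original
Gen 2: 3 live cells, MATCHES original -> period = 2

Answer: 2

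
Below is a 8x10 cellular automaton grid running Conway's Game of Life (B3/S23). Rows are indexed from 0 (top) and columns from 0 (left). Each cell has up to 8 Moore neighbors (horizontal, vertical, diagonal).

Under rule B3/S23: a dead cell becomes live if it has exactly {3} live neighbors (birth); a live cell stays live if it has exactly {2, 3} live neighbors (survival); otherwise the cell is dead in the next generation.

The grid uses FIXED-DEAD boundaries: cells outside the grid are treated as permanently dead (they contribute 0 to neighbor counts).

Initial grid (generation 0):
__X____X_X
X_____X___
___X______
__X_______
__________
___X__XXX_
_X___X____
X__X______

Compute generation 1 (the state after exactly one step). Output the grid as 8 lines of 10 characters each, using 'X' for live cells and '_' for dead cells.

Answer: __________
__________
__________
__________
_______X__
______XX__
__X_X_XX__
__________

Derivation:
Simulating step by step:
Generation 0 (given above): 15 live cells
Generation 1: 7 live cells
(generation 1 grid is the final answer)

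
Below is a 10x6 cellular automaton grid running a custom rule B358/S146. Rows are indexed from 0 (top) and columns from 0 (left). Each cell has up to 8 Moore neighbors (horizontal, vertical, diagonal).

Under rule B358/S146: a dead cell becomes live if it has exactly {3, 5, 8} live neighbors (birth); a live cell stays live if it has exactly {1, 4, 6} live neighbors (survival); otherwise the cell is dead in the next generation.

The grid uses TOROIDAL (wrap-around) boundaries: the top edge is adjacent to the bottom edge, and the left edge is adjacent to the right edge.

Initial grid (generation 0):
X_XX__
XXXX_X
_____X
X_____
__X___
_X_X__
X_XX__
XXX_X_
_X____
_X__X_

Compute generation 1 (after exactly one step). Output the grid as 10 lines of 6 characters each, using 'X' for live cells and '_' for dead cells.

Answer: X__X__
XXX___
X_X_X_
X_____
_X____
__X___
___XXX
__X_XX
_X_X_X
X__XX_

Derivation:
Simulating step by step:
Generation 0 (given above): 23 live cells
Generation 1: 23 live cells
(generation 1 grid is the final answer)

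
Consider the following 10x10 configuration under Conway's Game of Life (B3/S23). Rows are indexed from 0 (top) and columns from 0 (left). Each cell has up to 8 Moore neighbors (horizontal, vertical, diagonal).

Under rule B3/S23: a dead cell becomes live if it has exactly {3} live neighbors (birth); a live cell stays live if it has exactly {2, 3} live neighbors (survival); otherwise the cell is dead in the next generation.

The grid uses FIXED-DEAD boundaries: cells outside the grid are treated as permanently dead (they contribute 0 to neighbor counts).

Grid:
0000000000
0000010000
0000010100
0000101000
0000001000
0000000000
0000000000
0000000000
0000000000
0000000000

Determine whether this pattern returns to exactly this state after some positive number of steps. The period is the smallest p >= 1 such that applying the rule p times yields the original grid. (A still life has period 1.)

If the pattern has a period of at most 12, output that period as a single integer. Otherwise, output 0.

Answer: 2

Derivation:
Simulating and comparing each generation to the original:
Gen 0 (original, given above): 6 live cells
Gen 1: 6 live cells, differs from original
Gen 2: 6 live cells, MATCHES original -> period = 2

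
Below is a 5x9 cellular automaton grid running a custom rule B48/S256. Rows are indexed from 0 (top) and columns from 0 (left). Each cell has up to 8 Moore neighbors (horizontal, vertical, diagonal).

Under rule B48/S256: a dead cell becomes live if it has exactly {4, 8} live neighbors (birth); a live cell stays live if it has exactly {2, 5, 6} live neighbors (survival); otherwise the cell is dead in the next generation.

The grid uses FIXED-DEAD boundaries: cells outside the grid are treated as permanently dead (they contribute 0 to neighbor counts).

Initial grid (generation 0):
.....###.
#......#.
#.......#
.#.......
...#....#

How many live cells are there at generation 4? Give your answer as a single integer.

Answer: 0

Derivation:
Simulating step by step:
Generation 0 (given above): 10 live cells
Generation 1: 3 live cells
.......#.
......#..
#........
.........
.........
Generation 2: 0 live cells
.........
.........
.........
.........
.........
Generation 3: 0 live cells
.........
.........
.........
.........
.........
Generation 4: 0 live cells
.........
.........
.........
.........
.........
Population at generation 4: 0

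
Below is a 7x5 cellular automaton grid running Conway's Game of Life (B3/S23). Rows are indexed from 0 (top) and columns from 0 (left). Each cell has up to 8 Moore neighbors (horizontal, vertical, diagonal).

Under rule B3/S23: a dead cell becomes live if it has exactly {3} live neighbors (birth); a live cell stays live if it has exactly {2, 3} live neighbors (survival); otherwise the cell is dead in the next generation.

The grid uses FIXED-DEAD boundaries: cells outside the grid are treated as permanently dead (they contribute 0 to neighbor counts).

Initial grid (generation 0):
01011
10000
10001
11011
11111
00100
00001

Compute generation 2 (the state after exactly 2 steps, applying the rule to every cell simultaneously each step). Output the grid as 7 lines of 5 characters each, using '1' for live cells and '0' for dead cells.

Answer: 00000
11111
11111
00011
00010
00010
00000

Derivation:
Simulating step by step:
Generation 0 (given above): 17 live cells
Generation 1: 11 live cells
00000
11011
10011
00000
10001
00101
00000
Generation 2: 14 live cells
(generation 2 grid is the final answer)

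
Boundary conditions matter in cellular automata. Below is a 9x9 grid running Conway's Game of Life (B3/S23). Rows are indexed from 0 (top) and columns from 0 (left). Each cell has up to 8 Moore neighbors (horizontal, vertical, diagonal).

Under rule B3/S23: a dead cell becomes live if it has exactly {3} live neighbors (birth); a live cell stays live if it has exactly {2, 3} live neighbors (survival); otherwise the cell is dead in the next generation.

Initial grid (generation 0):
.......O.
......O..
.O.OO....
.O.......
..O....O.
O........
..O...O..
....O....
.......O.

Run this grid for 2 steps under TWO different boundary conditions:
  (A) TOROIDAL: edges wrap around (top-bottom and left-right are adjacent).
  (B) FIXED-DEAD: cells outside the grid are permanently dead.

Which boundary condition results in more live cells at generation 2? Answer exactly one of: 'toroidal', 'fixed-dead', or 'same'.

Answer: same

Derivation:
Under TOROIDAL boundary, generation 2:
.........
.........
..O......
.O.......
OO.......
.........
.........
.........
.........
Population = 4

Under FIXED-DEAD boundary, generation 2:
.........
.........
..O......
.O.......
OO.......
.........
.........
.........
.........
Population = 4

Comparison: toroidal=4, fixed-dead=4 -> same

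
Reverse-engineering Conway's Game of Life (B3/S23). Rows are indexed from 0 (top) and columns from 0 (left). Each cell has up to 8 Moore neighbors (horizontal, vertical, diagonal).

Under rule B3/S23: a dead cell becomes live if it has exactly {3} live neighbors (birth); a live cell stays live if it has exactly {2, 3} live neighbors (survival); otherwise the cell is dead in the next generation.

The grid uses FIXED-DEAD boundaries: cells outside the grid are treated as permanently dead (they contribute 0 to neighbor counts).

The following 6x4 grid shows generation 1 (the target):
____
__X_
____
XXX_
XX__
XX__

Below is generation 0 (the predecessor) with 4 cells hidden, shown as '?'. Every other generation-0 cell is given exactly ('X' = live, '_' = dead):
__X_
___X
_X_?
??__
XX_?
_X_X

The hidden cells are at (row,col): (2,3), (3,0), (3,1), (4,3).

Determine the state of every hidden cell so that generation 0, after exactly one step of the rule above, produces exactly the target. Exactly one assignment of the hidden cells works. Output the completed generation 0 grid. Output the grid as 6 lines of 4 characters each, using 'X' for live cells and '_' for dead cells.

Hidden generation-0 cells (in order): (2,3), (3,0), (3,1), (4,3).
A hidden cell only influences target cells in its own 3x3 neighborhood. Try each of the 2^4 = 16 assignments, step the completed generation 0 forward once under B3/S23, and compare with the target:
  (2,3)=_ (3,0)=_ (3,1)=_ (4,3)=_ -> step gives (3,2)='_' but target has 'X' -> reject
  (2,3)=_ (3,0)=_ (3,1)=_ (4,3)=X -> step reproduces the target at every cell -> ACCEPT
  (2,3)=_ (3,0)=_ (3,1)=X (4,3)=_ -> step gives (2,2)='X' but target has '_' -> reject
  (2,3)=_ (3,0)=_ (3,1)=X (4,3)=X -> step gives (2,2)='X' but target has '_' -> reject
  (2,3)=_ (3,0)=X (3,1)=_ (4,3)=_ -> step gives (3,1)='_' but target has 'X' -> reject
  (2,3)=_ (3,0)=X (3,1)=_ (4,3)=X -> step gives (3,1)='_' but target has 'X' -> reject
  (2,3)=_ (3,0)=X (3,1)=X (4,3)=_ -> step gives (2,0)='X' but target has '_' -> reject
  (2,3)=_ (3,0)=X (3,1)=X (4,3)=X -> step gives (2,0)='X' but target has '_' -> reject
  (2,3)=X (3,0)=_ (3,1)=_ (4,3)=_ -> step gives (1,2)='_' but target has 'X' -> reject
  (2,3)=X (3,0)=_ (3,1)=_ (4,3)=X -> step gives (1,2)='_' but target has 'X' -> reject
  (2,3)=X (3,0)=_ (3,1)=X (4,3)=_ -> step gives (1,2)='_' but target has 'X' -> reject
  (2,3)=X (3,0)=_ (3,1)=X (4,3)=X -> step gives (1,2)='_' but target has 'X' -> reject
  (2,3)=X (3,0)=X (3,1)=_ (4,3)=_ -> step gives (1,2)='_' but target has 'X' -> reject
  (2,3)=X (3,0)=X (3,1)=_ (4,3)=X -> step gives (1,2)='_' but target has 'X' -> reject
  (2,3)=X (3,0)=X (3,1)=X (4,3)=_ -> step gives (1,2)='_' but target has 'X' -> reject
  (2,3)=X (3,0)=X (3,1)=X (4,3)=X -> step gives (1,2)='_' but target has 'X' -> reject
Unique solution: (2,3)=dead, (3,0)=dead, (3,1)=dead, (4,3)=live.
Check: live-neighbor counts of every cell in the completed generation 0:
0112
1231
1021
3331
2241
3241
Applying B3/S23 to generation 0 with these counts gives:
____
__X_
____
XXX_
XX__
XX__
which matches the target exactly.

Answer: __X_
___X
_X__
____
XX_X
_X_X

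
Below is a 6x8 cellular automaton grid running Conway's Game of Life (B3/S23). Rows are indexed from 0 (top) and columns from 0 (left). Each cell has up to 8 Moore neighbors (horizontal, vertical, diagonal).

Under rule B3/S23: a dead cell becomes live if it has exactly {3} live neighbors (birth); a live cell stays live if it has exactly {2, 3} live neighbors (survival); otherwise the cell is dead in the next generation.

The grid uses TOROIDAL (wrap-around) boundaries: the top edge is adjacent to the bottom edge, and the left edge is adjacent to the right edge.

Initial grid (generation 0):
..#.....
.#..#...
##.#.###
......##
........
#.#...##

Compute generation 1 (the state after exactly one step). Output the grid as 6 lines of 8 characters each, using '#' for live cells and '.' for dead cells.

Answer: #.##...#
.#.#####
.##.##..
.....#..
#.......
.#.....#

Derivation:
Simulating step by step:
Generation 0 (given above): 15 live cells
Generation 1: 18 live cells
(generation 1 grid is the final answer)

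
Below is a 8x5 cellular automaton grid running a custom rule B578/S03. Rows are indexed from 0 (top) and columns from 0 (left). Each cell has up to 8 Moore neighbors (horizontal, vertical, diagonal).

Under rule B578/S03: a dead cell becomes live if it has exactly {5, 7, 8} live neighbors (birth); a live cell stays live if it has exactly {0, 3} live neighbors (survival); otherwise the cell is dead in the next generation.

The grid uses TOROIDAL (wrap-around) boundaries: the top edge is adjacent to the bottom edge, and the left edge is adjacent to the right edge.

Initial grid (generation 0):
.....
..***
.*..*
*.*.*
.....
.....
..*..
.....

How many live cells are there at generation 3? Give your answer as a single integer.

Answer: 2

Derivation:
Simulating step by step:
Generation 0 (given above): 9 live cells
Generation 1: 5 live cells
.....
...*.
**...
*....
.....
.....
..*..
.....
Generation 2: 2 live cells
.....
...*.
.....
.....
.....
.....
..*..
.....
Generation 3: 2 live cells
.....
...*.
.....
.....
.....
.....
..*..
.....
Population at generation 3: 2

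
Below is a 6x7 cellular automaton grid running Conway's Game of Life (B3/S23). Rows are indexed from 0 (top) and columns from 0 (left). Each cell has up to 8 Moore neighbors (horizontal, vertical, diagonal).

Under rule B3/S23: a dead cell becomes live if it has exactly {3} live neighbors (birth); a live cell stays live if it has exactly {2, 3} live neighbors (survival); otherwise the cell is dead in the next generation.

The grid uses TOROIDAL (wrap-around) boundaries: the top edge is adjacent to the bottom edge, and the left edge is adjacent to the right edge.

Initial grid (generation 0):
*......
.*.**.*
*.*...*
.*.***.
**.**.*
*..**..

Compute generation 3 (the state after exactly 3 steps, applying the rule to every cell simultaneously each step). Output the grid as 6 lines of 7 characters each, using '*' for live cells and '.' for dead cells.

Answer: .......
...****
**.****
*.*....
..*..*.
..*..*.

Derivation:
Simulating step by step:
Generation 0 (given above): 20 live cells
Generation 1: 17 live cells
***..**
.***.**
......*
.......
.*....*
..****.
Generation 2: 13 live cells
.......
...**..
*.*..**
*......
..****.
...**..
Generation 3: 16 live cells
(generation 3 grid is the final answer)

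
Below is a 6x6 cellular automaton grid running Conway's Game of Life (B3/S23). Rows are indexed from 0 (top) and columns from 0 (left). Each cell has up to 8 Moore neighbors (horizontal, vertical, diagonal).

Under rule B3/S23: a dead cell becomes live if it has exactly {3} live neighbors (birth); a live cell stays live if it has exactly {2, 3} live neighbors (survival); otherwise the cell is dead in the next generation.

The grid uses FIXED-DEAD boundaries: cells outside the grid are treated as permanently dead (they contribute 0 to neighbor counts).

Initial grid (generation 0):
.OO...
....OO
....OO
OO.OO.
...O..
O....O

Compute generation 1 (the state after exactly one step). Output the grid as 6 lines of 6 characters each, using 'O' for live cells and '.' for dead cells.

Answer: ......
...OOO
......
..OO.O
OOOO..
......

Derivation:
Simulating step by step:
Generation 0 (given above): 13 live cells
Generation 1: 10 live cells
(generation 1 grid is the final answer)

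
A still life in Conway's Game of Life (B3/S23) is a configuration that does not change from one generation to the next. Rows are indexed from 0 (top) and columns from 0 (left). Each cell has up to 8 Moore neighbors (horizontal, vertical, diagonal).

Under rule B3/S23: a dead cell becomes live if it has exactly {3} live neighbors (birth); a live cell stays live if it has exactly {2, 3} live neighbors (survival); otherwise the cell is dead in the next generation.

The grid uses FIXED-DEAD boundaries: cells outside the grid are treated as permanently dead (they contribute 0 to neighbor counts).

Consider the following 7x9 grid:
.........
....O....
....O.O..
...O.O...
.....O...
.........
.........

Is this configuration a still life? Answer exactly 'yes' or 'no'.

Answer: no

Derivation:
Compute generation 1 and compare to generation 0 (given above):
Generation 1:
.........
.....O...
...OO....
.....OO..
....O....
.........
.........
Cell (1,4) differs: gen0=1 vs gen1=0 -> NOT a still life.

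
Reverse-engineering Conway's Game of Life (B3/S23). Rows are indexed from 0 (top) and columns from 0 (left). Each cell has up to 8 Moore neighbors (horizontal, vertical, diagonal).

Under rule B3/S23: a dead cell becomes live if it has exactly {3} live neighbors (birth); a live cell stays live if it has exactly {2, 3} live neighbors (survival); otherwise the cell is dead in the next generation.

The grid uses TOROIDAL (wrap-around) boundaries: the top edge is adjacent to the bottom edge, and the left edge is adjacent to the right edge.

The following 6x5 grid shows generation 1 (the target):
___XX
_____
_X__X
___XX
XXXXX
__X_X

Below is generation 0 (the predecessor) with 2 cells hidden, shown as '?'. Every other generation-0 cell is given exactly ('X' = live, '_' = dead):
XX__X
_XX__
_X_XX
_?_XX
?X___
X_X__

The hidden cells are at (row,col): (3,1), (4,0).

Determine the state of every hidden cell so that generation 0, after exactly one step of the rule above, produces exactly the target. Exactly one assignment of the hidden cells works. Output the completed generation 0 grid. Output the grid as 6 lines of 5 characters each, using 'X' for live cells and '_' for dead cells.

Hidden generation-0 cells (in order): (3,1), (4,0).
A hidden cell only influences target cells in its own 3x3 neighborhood. Try each of the 2^2 = 4 assignments, step the completed generation 0 forward once under B3/S23, and compare with the target:
  (3,1)=_ (4,0)=_ -> step reproduces the target at every cell -> ACCEPT
  (3,1)=_ (4,0)=X -> step gives (3,1)='X' but target has '_' -> reject
  (3,1)=X (4,0)=_ -> step gives (3,1)='X' but target has '_' -> reject
  (3,1)=X (4,0)=X -> step gives (3,1)='X' but target has '_' -> reject
Unique solution: (3,1)=dead, (4,0)=dead.
Check: live-neighbor counts of every cell in the completed generation 0:
45432
64444
42543
42433
32333
45223
Applying B3/S23 to generation 0 with these counts gives:
___XX
_____
_X__X
___XX
XXXXX
__X_X
which matches the target exactly.

Answer: XX__X
_XX__
_X_XX
___XX
_X___
X_X__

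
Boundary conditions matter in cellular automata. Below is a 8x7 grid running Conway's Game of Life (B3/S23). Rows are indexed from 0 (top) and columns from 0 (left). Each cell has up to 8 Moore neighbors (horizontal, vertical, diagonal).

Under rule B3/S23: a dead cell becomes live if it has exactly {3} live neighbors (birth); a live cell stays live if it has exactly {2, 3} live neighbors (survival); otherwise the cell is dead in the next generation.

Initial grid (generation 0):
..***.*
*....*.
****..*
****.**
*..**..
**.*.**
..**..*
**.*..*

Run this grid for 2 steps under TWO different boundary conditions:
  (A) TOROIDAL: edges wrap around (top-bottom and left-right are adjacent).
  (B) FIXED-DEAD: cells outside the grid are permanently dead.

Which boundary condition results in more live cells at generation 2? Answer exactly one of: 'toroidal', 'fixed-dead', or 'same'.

Answer: fixed-dead

Derivation:
Under TOROIDAL boundary, generation 2:
..****.
..*....
....*..
.......
.......
.......
*.*....
....*..
Population = 9

Under FIXED-DEAD boundary, generation 2:
....***
...*..*
....*..
.....**
.......
.....**
**..***
..*....
Population = 16

Comparison: toroidal=9, fixed-dead=16 -> fixed-dead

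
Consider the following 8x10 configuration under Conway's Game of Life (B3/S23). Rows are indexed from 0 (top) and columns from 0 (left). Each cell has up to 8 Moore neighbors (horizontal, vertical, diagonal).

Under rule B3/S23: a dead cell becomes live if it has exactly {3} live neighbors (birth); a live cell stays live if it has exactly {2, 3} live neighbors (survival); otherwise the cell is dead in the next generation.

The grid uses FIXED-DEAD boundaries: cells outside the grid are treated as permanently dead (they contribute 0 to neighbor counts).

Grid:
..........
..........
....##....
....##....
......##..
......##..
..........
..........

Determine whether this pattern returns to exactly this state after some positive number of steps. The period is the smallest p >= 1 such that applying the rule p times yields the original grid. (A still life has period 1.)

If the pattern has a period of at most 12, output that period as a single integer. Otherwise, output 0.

Answer: 2

Derivation:
Simulating and comparing each generation to the original:
Gen 0 (original, given above): 8 live cells
Gen 1: 6 live cells, differs from original
Gen 2: 8 live cells, MATCHES original -> period = 2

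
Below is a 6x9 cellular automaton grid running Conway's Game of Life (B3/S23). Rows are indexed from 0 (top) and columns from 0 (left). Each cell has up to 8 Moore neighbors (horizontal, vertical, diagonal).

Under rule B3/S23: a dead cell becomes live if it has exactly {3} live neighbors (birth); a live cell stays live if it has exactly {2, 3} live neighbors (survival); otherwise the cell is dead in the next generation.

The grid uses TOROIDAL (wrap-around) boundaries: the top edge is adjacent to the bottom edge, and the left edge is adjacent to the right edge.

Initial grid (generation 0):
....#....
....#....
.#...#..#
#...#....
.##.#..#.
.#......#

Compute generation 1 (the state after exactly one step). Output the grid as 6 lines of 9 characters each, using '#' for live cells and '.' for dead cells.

Answer: .........
....##...
#...##...
#.####..#
.###....#
####.....

Derivation:
Simulating step by step:
Generation 0 (given above): 13 live cells
Generation 1: 19 live cells
(generation 1 grid is the final answer)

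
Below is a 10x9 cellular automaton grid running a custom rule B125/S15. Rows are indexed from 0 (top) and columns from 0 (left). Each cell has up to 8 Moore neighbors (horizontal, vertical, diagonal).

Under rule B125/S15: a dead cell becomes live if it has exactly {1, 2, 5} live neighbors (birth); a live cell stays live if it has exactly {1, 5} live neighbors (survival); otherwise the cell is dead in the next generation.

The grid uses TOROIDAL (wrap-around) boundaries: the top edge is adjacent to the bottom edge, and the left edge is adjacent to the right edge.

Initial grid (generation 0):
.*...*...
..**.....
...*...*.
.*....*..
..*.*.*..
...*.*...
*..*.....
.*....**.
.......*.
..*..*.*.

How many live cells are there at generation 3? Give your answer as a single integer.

Simulating step by step:
Generation 0 (given above): 22 live cells
Generation 1: 56 live cells
*....*.**
**...****
**..*****
**..*...*
**.....*.
**....***
**.*.*.**
******...
*******..
******.**
Generation 2: 29 live cells
....*....
..**.*...
.*.*.**..
.*.*...*.
.*.***...
.*.***.*.
....*.*..
.....**.*
........*
..**.*...
Generation 3: 40 live cells
.*.*..*..
**..*..*.
*...*..**
.......**
.......**
**...*.**
***.....*
*..**...*
****....*
***..****
Population at generation 3: 40

Answer: 40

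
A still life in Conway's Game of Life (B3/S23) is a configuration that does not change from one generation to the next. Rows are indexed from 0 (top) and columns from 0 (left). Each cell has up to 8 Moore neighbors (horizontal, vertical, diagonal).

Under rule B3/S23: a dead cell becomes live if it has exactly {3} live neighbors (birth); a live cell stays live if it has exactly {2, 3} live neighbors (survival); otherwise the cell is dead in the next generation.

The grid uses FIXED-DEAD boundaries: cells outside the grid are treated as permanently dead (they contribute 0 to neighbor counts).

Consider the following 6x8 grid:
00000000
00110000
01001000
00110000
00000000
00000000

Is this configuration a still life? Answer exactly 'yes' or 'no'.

Compute generation 1 and compare to generation 0 (given above):
Generation 1:
00000000
00110000
01001000
00110000
00000000
00000000
The grids are IDENTICAL -> still life.

Answer: yes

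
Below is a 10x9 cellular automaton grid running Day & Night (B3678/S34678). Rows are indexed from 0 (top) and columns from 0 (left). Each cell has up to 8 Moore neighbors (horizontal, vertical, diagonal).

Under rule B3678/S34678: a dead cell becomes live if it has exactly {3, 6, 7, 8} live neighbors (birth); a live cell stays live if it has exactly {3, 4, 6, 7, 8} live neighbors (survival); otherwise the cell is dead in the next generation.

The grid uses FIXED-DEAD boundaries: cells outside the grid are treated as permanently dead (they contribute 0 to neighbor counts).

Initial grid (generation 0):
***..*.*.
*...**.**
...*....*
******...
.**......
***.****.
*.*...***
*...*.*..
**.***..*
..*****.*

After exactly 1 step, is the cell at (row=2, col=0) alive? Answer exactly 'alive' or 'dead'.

Simulating step by step:
Generation 0 (given above): 47 live cells
Generation 1: 43 live cells
.*..*...*
..***..**
*..**.**.
.*.**....
.***.....
***..****
**..**...
*.*.*.*.*
.*..**...
.***.*.*.

Cell (2,0) at generation 1: 1 -> alive

Answer: alive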